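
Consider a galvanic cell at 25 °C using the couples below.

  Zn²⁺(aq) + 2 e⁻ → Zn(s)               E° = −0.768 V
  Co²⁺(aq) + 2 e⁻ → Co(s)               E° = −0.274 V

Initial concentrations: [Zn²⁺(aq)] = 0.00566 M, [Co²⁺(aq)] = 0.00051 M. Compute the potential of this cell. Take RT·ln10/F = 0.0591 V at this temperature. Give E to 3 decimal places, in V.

+0.463 V

The Co²⁺/Co couple has the more positive E°, so it is the cathode; Zn²⁺/Zn is the anode.
E°cell = −0.274 − (−0.768) = +0.494 V, with n = 2 electrons transferred.
Balancing gives Co²⁺(aq) + Zn(s) → Co(s) + Zn²⁺(aq); hence Q = [Zn²⁺(aq)] / [Co²⁺(aq)] = 11.1 (log Q = 1.045).
Applying E = E° − (RT ln10/nF)·log Q gives +0.494 − (0.0591/2)(1.045) = +0.463 V.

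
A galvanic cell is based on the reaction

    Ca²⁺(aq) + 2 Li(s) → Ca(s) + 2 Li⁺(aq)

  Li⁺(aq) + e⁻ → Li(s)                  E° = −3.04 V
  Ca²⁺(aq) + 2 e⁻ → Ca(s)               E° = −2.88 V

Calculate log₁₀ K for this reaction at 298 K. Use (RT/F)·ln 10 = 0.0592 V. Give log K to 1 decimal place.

The Ca²⁺/Ca couple is reduced (cathode); E°cell = −2.88 − (−3.04) = +0.16 V with n = 2.
At equilibrium E = 0, so log K = nE°cell / 0.0592 = (2)(+0.16) / 0.0592 = 5.4.

log K = 5.4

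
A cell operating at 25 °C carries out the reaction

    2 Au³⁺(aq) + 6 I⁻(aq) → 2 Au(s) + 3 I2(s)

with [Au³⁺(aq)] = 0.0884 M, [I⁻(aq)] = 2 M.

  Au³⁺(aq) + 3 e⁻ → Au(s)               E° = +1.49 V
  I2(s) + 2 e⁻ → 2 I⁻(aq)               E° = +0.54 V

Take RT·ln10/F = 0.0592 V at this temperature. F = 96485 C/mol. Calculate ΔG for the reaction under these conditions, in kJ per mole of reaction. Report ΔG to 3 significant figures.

The standard cell potential is +1.49 − (+0.54) = +0.95 V, with n = 6 electrons in the balanced equation.
The reaction quotient is 1 / ([Au³⁺(aq)]^2·[I⁻(aq)]^6) = 2; by Nernst, E = +0.95 − (0.0592/6)(0.301) = +0.9470 V.
ΔG = −nFE = −(6)(96485)(+0.9470) J/mol = −548 kJ/mol.

−548 kJ/mol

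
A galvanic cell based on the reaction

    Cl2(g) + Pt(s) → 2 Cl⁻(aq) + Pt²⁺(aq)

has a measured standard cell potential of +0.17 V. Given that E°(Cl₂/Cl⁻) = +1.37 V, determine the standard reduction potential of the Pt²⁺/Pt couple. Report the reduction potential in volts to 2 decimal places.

In the reaction as written the Cl₂/Cl⁻ couple is reduced (cathode) and Pt²⁺/Pt is oxidized (anode), so E°cell = E°(Cl₂/Cl⁻) − E°(Pt²⁺/Pt).
E°(Pt²⁺/Pt) = E°(cathode) − E°cell = +1.37 − (+0.17) = +1.20 V.

+1.20 V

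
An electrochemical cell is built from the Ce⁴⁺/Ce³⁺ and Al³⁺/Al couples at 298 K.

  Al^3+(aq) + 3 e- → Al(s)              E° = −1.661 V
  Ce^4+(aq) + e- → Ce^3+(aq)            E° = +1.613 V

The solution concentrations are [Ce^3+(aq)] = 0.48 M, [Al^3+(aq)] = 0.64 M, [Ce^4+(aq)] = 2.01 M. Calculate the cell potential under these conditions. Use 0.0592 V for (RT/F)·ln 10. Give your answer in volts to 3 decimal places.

Ce⁴⁺/Ce³⁺ is reduced (cathode, E° = +1.613 V) and Al³⁺/Al is oxidized (anode).
E°cell = +1.613 − (−1.661) = +3.274 V, with n = 3 electrons transferred.
For the overall reaction 3 Ce^4+(aq) + Al(s) → 3 Ce^3+(aq) + Al^3+(aq), Q = ([Ce^3+(aq)]^3·[Al^3+(aq)]) / [Ce^4+(aq)]^3 = 0.00872, giving log Q = −2.060.
By the Nernst equation, E = +3.274 − (0.0592/3)·(−2.060) = +3.315 V.

+3.315 V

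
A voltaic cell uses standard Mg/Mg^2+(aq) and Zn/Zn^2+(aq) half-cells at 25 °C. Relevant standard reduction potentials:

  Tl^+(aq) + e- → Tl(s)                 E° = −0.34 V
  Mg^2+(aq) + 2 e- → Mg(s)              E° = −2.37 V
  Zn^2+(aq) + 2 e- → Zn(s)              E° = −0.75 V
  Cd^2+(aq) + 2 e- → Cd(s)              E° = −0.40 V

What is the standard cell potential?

Of the two couples in this cell, the one with the more positive reduction potential is reduced at the cathode: here that is Zn²⁺/Zn (−0.75 V); Mg²⁺/Mg (−2.37 V) is the anode.
E°cell = E°(cathode) − E°(anode) = −0.75 − (−2.37) = +1.62 V.

+1.62 V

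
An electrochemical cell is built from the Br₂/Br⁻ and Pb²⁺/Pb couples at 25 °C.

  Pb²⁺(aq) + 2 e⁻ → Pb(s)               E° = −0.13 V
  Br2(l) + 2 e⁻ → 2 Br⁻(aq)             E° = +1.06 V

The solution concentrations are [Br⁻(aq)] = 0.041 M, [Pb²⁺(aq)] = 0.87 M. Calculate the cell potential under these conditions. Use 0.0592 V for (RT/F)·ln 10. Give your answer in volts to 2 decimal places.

+1.27 V

Br₂/Br⁻ is reduced (cathode, E° = +1.06 V) and Pb²⁺/Pb is oxidized (anode).
E°cell = E°cat − E°an = +1.06 − (−0.13) = +1.19 V; n = 2.
For the overall reaction Br2(l) + Pb(s) → 2 Br⁻(aq) + Pb²⁺(aq), Q = [Br⁻(aq)]^2·[Pb²⁺(aq)] = 0.00146, giving log Q = −2.835.
By the Nernst equation, E = +1.19 − (0.0592/2)·(−2.835) = +1.27 V.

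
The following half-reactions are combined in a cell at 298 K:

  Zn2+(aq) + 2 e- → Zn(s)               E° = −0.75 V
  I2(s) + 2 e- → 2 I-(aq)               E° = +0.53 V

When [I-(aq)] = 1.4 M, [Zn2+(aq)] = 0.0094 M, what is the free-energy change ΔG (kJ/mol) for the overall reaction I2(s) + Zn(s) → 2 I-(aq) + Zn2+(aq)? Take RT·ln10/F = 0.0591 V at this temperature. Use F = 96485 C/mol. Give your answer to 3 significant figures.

The standard cell potential is +0.53 − (−0.75) = +1.28 V, with n = 2 electrons in the balanced equation.
The reaction quotient is [I-(aq)]^2·[Zn2+(aq)] = 0.0184; by Nernst, E = +1.28 − (0.0591/2)(−1.735) = +1.3313 V.
ΔG = −nFE = −(2)(96485)(+1.3313) J/mol = −257 kJ/mol.

−257 kJ/mol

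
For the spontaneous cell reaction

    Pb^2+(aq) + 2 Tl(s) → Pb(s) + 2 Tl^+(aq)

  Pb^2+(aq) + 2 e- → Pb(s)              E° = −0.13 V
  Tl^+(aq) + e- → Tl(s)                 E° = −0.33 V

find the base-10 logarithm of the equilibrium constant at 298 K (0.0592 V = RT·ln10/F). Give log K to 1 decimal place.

log K = 6.8

The Pb²⁺/Pb couple is reduced (cathode); E°cell = −0.13 − (−0.33) = +0.20 V with n = 2.
At equilibrium E = 0, so log K = nE°cell / 0.0592 = (2)(+0.20) / 0.0592 = 6.8.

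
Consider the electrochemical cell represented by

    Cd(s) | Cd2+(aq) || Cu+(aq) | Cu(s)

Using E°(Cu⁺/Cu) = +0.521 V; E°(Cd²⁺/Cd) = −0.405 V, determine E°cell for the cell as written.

By convention the left-hand electrode in cell notation is the anode (oxidation) and the right-hand electrode is the cathode (reduction).
E°cell = E°(right) − E°(left) = +0.521 − (−0.405) = +0.926 V.

+0.926 V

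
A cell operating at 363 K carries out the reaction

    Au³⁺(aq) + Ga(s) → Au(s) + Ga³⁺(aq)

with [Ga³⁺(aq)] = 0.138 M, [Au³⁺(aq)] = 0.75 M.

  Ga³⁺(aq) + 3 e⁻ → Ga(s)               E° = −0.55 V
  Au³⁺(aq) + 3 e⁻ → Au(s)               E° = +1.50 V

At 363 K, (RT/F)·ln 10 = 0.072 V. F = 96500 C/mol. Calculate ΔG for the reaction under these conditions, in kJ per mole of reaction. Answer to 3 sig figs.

The standard cell potential is +1.50 − (−0.55) = +2.05 V, with n = 3 electrons in the balanced equation.
The reaction quotient is [Ga³⁺(aq)] / [Au³⁺(aq)] = 0.184; by Nernst, E = +2.05 − (0.072/3)(−0.735) = +2.0676 V.
Finally ΔG = −nFE = −(3)(96500 C/mol)(+2.0676 V) = −599 kJ/mol.

−599 kJ/mol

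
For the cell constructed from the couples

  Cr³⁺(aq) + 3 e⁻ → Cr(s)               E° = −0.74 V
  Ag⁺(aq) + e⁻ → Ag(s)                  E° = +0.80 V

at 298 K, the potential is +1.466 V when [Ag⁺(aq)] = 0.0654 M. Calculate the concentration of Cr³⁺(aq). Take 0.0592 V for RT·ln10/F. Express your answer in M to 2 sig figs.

1.6 M

With Ag⁺/Ag at the cathode and Cr³⁺/Cr at the anode, E°cell = +0.80 − (−0.74) = +1.54 V (n = 3).
From the Nernst equation, log Q = n(E° − E)/0.0592 = 3·(+1.54 − (+1.466))/0.0592 = 3.750.
Balancing electrons gives 3 Ag⁺(aq) + Cr(s) → 3 Ag(s) + Cr³⁺(aq); thus Q = [Cr³⁺(aq)] / [Ag⁺(aq)]^3.
Isolating [Cr³⁺(aq)] in Q = 10^{3.750} yields log [Cr³⁺(aq)] = 0.197, i.e. 1.6 M.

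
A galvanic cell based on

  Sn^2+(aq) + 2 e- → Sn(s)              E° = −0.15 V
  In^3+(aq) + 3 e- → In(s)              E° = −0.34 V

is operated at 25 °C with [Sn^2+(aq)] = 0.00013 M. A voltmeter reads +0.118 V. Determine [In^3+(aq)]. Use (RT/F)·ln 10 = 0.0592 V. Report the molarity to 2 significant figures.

With Sn²⁺/Sn at the cathode and In³⁺/In at the anode, E°cell = −0.15 − (−0.34) = +0.19 V (n = 6).
Since E = E° − (0.0592/n)·log Q, log Q = n(E° − E)/0.0592 = 7.297.
Balancing electrons gives 3 Sn^2+(aq) + 2 In(s) → 3 Sn(s) + 2 In^3+(aq); thus Q = [In^3+(aq)]^2 / [Sn^2+(aq)]^3.
Substituting the known concentrations and solving, log [In^3+(aq)] = −2.181 and [In^3+(aq)] = 0.0066 M.

0.0066 M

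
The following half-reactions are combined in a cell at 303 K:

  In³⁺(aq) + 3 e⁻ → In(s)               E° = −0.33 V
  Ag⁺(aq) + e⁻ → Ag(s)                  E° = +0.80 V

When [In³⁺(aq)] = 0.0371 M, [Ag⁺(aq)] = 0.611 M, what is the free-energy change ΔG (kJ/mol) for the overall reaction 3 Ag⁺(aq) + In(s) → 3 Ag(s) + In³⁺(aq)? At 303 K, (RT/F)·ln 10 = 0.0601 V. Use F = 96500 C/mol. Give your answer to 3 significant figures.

−332 kJ/mol

With Ag⁺/Ag reduced at the cathode, E°cell = +0.80 − (−0.33) = +1.13 V and n = 3.
Here Q = [In³⁺(aq)] / [Ag⁺(aq)]^3 = 0.163 (log Q = −0.789), giving E = +1.13 − (0.0601/3)·(−0.789) = +1.1458 V.
ΔG = −nFE = −(3)(96500)(+1.1458) J/mol = −332 kJ/mol.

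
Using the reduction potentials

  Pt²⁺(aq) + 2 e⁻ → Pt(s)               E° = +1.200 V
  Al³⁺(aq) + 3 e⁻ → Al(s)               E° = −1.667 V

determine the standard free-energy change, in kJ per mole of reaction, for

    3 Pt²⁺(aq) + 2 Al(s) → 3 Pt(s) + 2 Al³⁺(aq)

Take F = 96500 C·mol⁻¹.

−1660 kJ/mol

In the reaction as written Pt²⁺(aq) is reduced, so the Pt²⁺/Pt couple is the cathode and Al³⁺/Al is the anode.
E°cell = +1.200 − (−1.667) = +2.867 V; balancing electrons gives n = 6.
ΔG° = −nFE°cell = −(6)(96500)(+2.867) J/mol = −1660 kJ/mol.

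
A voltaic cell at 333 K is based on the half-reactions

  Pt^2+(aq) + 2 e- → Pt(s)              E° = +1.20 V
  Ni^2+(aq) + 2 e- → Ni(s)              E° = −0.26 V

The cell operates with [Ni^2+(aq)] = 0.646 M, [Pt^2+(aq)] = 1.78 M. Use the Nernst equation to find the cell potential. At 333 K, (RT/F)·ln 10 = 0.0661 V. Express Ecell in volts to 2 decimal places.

+1.47 V

The Pt²⁺/Pt couple has the more positive E°, so it is the cathode; Ni²⁺/Ni is the anode.
The standard potential is +1.20 − (−0.26) = +1.46 V and the balanced reaction transfers n = 2 electrons.
Balancing gives Pt^2+(aq) + Ni(s) → Pt(s) + Ni^2+(aq); hence Q = [Ni^2+(aq)] / [Pt^2+(aq)] = 0.363 (log Q = −0.440).
By the Nernst equation, E = +1.46 − (0.0661/2)·(−0.440) = +1.47 V.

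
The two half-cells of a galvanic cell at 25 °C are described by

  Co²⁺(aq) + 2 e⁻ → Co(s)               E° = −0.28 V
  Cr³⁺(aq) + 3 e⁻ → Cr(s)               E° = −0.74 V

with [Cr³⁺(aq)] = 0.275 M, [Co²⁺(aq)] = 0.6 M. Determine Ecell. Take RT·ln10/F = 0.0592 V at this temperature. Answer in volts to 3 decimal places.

Co²⁺/Co is reduced (cathode, E° = −0.28 V) and Cr³⁺/Cr is oxidized (anode).
E°cell = −0.28 − (−0.74) = +0.46 V, with n = 6 electrons transferred.
Balancing gives 3 Co²⁺(aq) + 2 Cr(s) → 3 Co(s) + 2 Cr³⁺(aq); hence Q = [Cr³⁺(aq)]^2 / [Co²⁺(aq)]^3 = 0.35 (log Q = −0.456).
By the Nernst equation, E = +0.46 − (0.0592/6)·(−0.456) = +0.464 V.

+0.464 V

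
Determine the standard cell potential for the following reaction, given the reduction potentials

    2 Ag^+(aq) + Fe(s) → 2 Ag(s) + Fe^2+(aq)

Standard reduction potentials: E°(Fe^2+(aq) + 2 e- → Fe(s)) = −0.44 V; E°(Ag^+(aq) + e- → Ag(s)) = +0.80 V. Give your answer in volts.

+1.24 V

In the reaction as written, Ag^+(aq) is reduced (cathode) and Fe^2+(aq) is produced by oxidation at the anode.
E°cell = E°(cathode) − E°(anode) = +0.80 − (−0.44) = +1.24 V.
The positive value indicates the reaction is spontaneous as written.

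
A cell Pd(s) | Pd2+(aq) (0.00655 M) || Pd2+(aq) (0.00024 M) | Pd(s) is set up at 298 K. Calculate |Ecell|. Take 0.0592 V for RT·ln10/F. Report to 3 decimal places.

For a concentration cell E°cell = 0, since both electrodes use the same couple.
The compartment with the higher Pd2+(aq) concentration (0.00655 M) acts as the cathode; ions are reduced there and produced at the dilute (0.00024 M) anode.
With n = 2, Ecell = −(0.0592/2)·log([dilute]/[conc]) = −(0.0592/2)·log(0.00024/0.00655) = +0.043 V.

0.043 V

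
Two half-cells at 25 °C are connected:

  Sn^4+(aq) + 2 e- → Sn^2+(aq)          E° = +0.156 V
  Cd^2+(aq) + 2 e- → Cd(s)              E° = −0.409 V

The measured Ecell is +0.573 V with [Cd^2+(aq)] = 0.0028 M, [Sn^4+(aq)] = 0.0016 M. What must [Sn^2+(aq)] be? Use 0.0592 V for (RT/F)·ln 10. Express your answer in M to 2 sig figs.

With Sn⁴⁺/Sn²⁺ at the cathode and Cd²⁺/Cd at the anode, E°cell = +0.156 − (−0.409) = +0.565 V (n = 2).
Rearranging E = E° − (0.0592/n)·log Q gives log Q = 2(+0.565 − (+0.573))/0.0592 = −0.270.
For Sn^4+(aq) + Cd(s) → Sn^2+(aq) + Cd^2+(aq), the reaction quotient is Q = ([Sn^2+(aq)]·[Cd^2+(aq)]) / [Sn^4+(aq)].
Solving for the unknown gives log [Sn^2+(aq)] = −0.513, so [Sn^2+(aq)] ≈ 0.31 M.

0.31 M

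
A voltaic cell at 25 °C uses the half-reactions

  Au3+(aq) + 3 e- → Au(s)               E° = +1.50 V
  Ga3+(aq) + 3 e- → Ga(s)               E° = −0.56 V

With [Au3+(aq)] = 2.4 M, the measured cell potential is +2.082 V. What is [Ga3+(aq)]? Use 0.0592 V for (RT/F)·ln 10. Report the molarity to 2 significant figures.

With Au³⁺/Au at the cathode and Ga³⁺/Ga at the anode, E°cell = +1.50 − (−0.56) = +2.06 V (n = 3).
Since E = E° − (0.0592/n)·log Q, log Q = n(E° − E)/0.0592 = −1.115.
The balanced reaction is Au3+(aq) + Ga(s) → Au(s) + Ga3+(aq), so Q = [Ga3+(aq)] / [Au3+(aq)].
Solving for the unknown gives log [Ga3+(aq)] = −0.735, so [Ga3+(aq)] ≈ 0.18 M.

0.18 M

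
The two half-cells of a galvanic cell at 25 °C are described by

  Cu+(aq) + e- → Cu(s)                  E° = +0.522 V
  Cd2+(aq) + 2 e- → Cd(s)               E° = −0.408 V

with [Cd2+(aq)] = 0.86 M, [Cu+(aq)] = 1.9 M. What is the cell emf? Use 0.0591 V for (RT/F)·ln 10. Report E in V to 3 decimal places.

+0.948 V

Cu⁺/Cu is reduced (cathode, E° = +0.522 V) and Cd²⁺/Cd is oxidized (anode).
E°cell = E°cat − E°an = +0.522 − (−0.408) = +0.930 V; n = 2.
Balancing gives 2 Cu+(aq) + Cd(s) → 2 Cu(s) + Cd2+(aq); hence Q = [Cd2+(aq)] / [Cu+(aq)]^2 = 0.238 (log Q = −0.623).
E = E° − (0.0591/n)·log Q = +0.930 − (0.0591/2)(−0.623) = +0.948 V.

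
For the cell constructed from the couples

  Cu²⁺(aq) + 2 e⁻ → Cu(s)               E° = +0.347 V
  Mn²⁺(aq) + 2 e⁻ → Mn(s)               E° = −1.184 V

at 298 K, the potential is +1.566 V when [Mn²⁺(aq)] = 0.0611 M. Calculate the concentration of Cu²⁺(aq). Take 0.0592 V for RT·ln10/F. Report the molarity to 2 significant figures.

With Cu²⁺/Cu at the cathode and Mn²⁺/Mn at the anode, E°cell = +0.347 − (−1.184) = +1.531 V (n = 2).
Rearranging E = E° − (0.0592/n)·log Q gives log Q = 2(+1.531 − (+1.566))/0.0592 = −1.182.
For Cu²⁺(aq) + Mn(s) → Cu(s) + Mn²⁺(aq), the reaction quotient is Q = [Mn²⁺(aq)] / [Cu²⁺(aq)].
Solving for the unknown gives log [Cu²⁺(aq)] = −0.032, so [Cu²⁺(aq)] ≈ 0.93 M.

0.93 M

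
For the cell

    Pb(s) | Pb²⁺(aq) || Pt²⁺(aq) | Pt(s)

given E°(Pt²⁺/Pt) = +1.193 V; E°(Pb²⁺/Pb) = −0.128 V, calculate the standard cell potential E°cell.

+1.321 V

By convention the left-hand electrode in cell notation is the anode (oxidation) and the right-hand electrode is the cathode (reduction).
E°cell = E°(right) − E°(left) = +1.193 − (−0.128) = +1.321 V.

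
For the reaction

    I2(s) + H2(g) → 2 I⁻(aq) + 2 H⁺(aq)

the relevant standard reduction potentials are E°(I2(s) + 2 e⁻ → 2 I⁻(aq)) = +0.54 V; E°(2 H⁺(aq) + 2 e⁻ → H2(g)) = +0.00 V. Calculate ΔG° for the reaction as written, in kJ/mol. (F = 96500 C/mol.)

In the reaction as written I2(s) is reduced, so the I₂/I⁻ couple is the cathode and 2H⁺/H₂ is the anode.
E°cell = +0.54 − (+0.00) = +0.54 V; balancing electrons gives n = 2.
ΔG° = −nFE°cell = −(2)(96500)(+0.54) J/mol = −104 kJ/mol.

−104 kJ/mol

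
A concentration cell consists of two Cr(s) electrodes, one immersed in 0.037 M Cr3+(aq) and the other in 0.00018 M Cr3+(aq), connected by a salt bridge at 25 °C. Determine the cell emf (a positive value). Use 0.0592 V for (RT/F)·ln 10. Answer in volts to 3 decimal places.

For a concentration cell E°cell = 0, since both electrodes use the same couple.
The compartment with the higher Cr3+(aq) concentration (0.037 M) acts as the cathode; ions are reduced there and produced at the dilute (0.00018 M) anode.
With n = 3, Ecell = −(0.0592/3)·log([dilute]/[conc]) = −(0.0592/3)·log(0.00018/0.037) = +0.046 V.

0.046 V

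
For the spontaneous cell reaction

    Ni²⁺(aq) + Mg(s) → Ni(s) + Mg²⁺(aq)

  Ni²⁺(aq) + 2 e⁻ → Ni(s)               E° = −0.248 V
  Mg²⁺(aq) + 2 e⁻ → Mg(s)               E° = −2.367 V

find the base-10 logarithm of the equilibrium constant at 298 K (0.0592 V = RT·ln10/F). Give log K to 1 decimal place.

The Ni²⁺/Ni couple is reduced (cathode); E°cell = −0.248 − (−2.367) = +2.119 V with n = 2.
At equilibrium E = 0, so log K = nE°cell / 0.0592 = (2)(+2.119) / 0.0592 = 71.6.

log K = 71.6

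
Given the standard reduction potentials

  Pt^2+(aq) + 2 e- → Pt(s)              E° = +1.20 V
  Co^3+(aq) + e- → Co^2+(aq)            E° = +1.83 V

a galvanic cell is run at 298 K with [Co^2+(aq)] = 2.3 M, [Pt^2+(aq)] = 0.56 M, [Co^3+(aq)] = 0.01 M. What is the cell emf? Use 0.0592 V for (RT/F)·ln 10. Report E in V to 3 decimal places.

+0.498 V

Co³⁺/Co²⁺ is reduced (cathode, E° = +1.83 V) and Pt²⁺/Pt is oxidized (anode).
E°cell = E°cat − E°an = +1.83 − (+1.20) = +0.63 V; n = 2.
Balancing gives 2 Co^3+(aq) + Pt(s) → 2 Co^2+(aq) + Pt^2+(aq); hence Q = ([Co^2+(aq)]^2·[Pt^2+(aq)]) / [Co^3+(aq)]^2 = 2.96×10^4 (log Q = 4.472).
By the Nernst equation, E = +0.63 − (0.0592/2)·(4.472) = +0.498 V.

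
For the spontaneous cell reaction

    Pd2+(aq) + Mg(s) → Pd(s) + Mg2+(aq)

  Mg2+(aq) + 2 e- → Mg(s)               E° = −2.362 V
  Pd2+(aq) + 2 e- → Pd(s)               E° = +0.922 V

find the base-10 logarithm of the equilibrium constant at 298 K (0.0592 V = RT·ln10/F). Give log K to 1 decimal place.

The Pd²⁺/Pd couple is reduced (cathode); E°cell = +0.922 − (−2.362) = +3.284 V with n = 2.
At equilibrium E = 0, so log K = nE°cell / 0.0592 = (2)(+3.284) / 0.0592 = 110.9.

log K = 110.9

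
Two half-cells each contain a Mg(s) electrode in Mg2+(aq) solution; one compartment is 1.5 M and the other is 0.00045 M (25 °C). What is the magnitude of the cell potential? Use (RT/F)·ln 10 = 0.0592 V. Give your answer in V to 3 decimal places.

For a concentration cell E°cell = 0, since both electrodes use the same couple.
The compartment with the higher Mg2+(aq) concentration (1.5 M) acts as the cathode; ions are reduced there and produced at the dilute (0.00045 M) anode.
With n = 2, Ecell = −(0.0592/2)·log([dilute]/[conc]) = −(0.0592/2)·log(0.00045/1.5) = +0.104 V.

0.104 V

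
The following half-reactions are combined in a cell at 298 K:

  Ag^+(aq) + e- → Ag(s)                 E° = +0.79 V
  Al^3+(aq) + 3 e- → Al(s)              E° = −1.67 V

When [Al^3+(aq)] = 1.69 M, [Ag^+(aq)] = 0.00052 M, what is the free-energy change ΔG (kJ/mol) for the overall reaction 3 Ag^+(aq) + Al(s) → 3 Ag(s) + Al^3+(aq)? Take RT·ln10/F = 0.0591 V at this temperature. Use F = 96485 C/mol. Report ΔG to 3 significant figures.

The standard cell potential is +0.79 − (−1.67) = +2.46 V, with n = 3 electrons in the balanced equation.
Here Q = [Al^3+(aq)] / [Ag^+(aq)]^3 = 1.2×10^10 (log Q = 10.080), giving E = +2.46 − (0.0591/3)·(10.080) = +2.2614 V.
ΔG = −nFE = −(3)(96485)(+2.2614) J/mol = −655 kJ/mol.

−655 kJ/mol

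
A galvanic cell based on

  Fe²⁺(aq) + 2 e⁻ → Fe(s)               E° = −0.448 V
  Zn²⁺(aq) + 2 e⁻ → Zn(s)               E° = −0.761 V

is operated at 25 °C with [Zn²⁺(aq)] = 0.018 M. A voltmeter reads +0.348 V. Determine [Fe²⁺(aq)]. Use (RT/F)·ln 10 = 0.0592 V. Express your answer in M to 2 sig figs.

0.27 M

With Fe²⁺/Fe at the cathode and Zn²⁺/Zn at the anode, E°cell = −0.448 − (−0.761) = +0.313 V (n = 2).
From the Nernst equation, log Q = n(E° − E)/0.0592 = 2·(+0.313 − (+0.348))/0.0592 = −1.182.
For Fe²⁺(aq) + Zn(s) → Fe(s) + Zn²⁺(aq), the reaction quotient is Q = [Zn²⁺(aq)] / [Fe²⁺(aq)].
Isolating [Fe²⁺(aq)] in Q = 10^{−1.182} yields log [Fe²⁺(aq)] = −0.563, i.e. 0.27 M.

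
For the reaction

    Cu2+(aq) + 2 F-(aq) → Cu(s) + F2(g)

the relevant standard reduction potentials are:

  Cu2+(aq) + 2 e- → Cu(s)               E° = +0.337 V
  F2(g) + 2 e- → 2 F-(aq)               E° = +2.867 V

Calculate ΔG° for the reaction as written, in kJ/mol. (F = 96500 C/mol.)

In the reaction as written Cu2+(aq) is reduced, so the Cu²⁺/Cu couple is the cathode and F₂/F⁻ is the anode.
E°cell = +0.337 − (+2.867) = −2.530 V; balancing electrons gives n = 2.
ΔG° = −nFE°cell = −(2)(96500)(−2.530) J/mol = +488 kJ/mol.

+488 kJ/mol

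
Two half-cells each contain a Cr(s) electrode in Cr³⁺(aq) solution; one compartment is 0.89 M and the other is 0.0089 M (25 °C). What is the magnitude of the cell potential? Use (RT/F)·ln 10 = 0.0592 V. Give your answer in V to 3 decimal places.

For a concentration cell E°cell = 0, since both electrodes use the same couple.
The compartment with the higher Cr³⁺(aq) concentration (0.89 M) acts as the cathode; ions are reduced there and produced at the dilute (0.0089 M) anode.
With n = 3, Ecell = −(0.0592/3)·log([dilute]/[conc]) = −(0.0592/3)·log(0.0089/0.89) = +0.039 V.

0.039 V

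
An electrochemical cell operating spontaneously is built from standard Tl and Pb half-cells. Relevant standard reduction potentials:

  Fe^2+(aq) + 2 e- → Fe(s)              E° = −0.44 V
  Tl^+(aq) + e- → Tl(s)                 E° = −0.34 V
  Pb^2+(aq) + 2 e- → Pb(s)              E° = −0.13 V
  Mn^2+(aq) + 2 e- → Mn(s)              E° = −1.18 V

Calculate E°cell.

Of the two couples in this cell, the one with the more positive reduction potential is reduced at the cathode: here that is Pb²⁺/Pb (−0.13 V); Tl⁺/Tl (−0.34 V) is the anode.
E°cell = E°(cathode) − E°(anode) = −0.13 − (−0.34) = +0.21 V.

+0.21 V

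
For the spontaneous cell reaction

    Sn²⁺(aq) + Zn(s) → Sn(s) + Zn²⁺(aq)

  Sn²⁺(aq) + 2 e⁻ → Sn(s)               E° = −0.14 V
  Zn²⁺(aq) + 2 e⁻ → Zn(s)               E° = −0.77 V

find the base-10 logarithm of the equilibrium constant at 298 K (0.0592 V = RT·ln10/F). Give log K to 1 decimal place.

log K = 21.3

The Sn²⁺/Sn couple is reduced (cathode); E°cell = −0.14 − (−0.77) = +0.63 V with n = 2.
At equilibrium E = 0, so log K = nE°cell / 0.0592 = (2)(+0.63) / 0.0592 = 21.3.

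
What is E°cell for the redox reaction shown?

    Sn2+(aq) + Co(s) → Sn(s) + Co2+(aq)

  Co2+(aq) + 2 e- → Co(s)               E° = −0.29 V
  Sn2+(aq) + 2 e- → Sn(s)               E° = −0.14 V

+0.15 V

Sn2+(aq) gains electrons, so the Sn²⁺/Sn couple is the cathode; the Co²⁺/Co couple is the anode.
E°cell = E°(cathode) − E°(anode) = −0.14 − (−0.29) = +0.15 V.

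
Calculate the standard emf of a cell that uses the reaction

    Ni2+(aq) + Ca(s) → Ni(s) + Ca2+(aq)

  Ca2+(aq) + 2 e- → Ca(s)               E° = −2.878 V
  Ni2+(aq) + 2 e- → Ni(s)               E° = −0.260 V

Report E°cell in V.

In the reaction as written, Ni2+(aq) is reduced (cathode) and Ca2+(aq) is produced by oxidation at the anode.
E°cell = E°(cathode) − E°(anode) = −0.260 − (−2.878) = +2.618 V.
The positive value indicates the reaction is spontaneous as written.

+2.618 V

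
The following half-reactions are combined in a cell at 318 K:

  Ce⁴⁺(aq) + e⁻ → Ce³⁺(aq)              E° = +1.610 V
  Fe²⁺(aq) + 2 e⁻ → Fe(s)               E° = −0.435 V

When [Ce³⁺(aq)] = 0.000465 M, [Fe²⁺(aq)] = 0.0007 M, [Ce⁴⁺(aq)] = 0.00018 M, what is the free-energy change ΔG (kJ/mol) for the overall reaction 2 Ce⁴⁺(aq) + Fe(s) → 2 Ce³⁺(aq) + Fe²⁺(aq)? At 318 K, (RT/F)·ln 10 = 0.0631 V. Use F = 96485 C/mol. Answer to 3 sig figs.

The standard cell potential is +1.610 − (−0.435) = +2.045 V, with n = 2 electrons in the balanced equation.
The reaction quotient is ([Ce³⁺(aq)]^2·[Fe²⁺(aq)]) / [Ce⁴⁺(aq)]^2 = 0.00467; by Nernst, E = +2.045 − (0.0631/2)(−2.331) = +2.1185 V.
ΔG = −nFE = −(2)(96485)(+2.1185) J/mol = −409 kJ/mol.

−409 kJ/mol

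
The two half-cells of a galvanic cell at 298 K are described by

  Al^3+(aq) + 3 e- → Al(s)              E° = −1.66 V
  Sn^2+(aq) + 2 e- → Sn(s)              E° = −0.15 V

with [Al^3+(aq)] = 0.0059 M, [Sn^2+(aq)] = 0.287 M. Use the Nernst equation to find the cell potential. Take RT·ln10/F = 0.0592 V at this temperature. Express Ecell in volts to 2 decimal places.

The Sn²⁺/Sn couple has the more positive E°, so it is the cathode; Al³⁺/Al is the anode.
E°cell = −0.15 − (−1.66) = +1.51 V, with n = 6 electrons transferred.
Balancing gives 3 Sn^2+(aq) + 2 Al(s) → 3 Sn(s) + 2 Al^3+(aq); hence Q = [Al^3+(aq)]^2 / [Sn^2+(aq)]^3 = 0.00147 (log Q = −2.832).
By the Nernst equation, E = +1.51 − (0.0592/6)·(−2.832) = +1.54 V.

+1.54 V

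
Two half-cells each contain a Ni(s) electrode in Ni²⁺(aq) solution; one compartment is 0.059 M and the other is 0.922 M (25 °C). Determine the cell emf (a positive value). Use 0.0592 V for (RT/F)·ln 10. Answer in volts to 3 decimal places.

For a concentration cell E°cell = 0, since both electrodes use the same couple.
The compartment with the higher Ni²⁺(aq) concentration (0.922 M) acts as the cathode; ions are reduced there and produced at the dilute (0.059 M) anode.
With n = 2, Ecell = −(0.0592/2)·log([dilute]/[conc]) = −(0.0592/2)·log(0.059/0.922) = +0.035 V.

0.035 V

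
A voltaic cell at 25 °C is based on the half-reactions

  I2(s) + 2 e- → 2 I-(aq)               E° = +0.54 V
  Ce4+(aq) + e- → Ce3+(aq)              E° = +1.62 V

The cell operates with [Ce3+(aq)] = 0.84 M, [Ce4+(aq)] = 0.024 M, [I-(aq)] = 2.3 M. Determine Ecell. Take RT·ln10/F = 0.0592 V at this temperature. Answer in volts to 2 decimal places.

The Ce⁴⁺/Ce³⁺ couple has the more positive E°, so it is the cathode; I₂/I⁻ is the anode.
E°cell = E°cat − E°an = +1.62 − (+0.54) = +1.08 V; n = 2.
The balanced reaction is 2 Ce4+(aq) + 2 I-(aq) → 2 Ce3+(aq) + I2(s), so Q = [Ce3+(aq)]^2 / ([Ce4+(aq)]^2·[I-(aq)]^2) = 232 and log Q = 2.365.
Applying E = E° − (RT ln10/nF)·log Q gives +1.08 − (0.0592/2)(2.365) = +1.01 V.

+1.01 V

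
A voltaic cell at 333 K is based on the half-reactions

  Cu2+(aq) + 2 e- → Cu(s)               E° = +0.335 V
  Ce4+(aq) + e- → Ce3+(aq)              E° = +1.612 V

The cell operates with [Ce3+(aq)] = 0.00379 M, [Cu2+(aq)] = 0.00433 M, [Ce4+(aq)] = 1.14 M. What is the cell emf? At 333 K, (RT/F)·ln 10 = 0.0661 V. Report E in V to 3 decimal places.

+1.519 V

Since E°(Ce⁴⁺/Ce³⁺) > E°(Cu²⁺/Cu), Ce⁴⁺/Ce³⁺ serves as the cathode.
E°cell = E°cat − E°an = +1.612 − (+0.335) = +1.277 V; n = 2.
Balancing gives 2 Ce4+(aq) + Cu(s) → 2 Ce3+(aq) + Cu2+(aq); hence Q = ([Ce3+(aq)]^2·[Cu2+(aq)]) / [Ce4+(aq)]^2 = 4.79×10^−8 (log Q = −7.320).
By the Nernst equation, E = +1.277 − (0.0661/2)·(−7.320) = +1.519 V.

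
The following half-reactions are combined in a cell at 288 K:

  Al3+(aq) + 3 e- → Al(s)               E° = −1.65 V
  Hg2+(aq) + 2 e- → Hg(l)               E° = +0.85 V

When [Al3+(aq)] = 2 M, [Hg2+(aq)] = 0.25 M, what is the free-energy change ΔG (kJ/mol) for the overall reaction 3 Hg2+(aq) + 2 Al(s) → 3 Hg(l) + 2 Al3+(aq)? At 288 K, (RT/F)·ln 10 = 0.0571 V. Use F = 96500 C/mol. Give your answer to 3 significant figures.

With Hg²⁺/Hg reduced at the cathode, E°cell = +0.85 − (−1.65) = +2.50 V and n = 6.
Q = [Al3+(aq)]^2 / [Hg2+(aq)]^3 = 256, so log Q = 2.408 and E = +2.50 − (0.0571/6)(2.408) = +2.4771 V.
ΔG = −nFE = −(6)(96500)(+2.4771) J/mol = −1430 kJ/mol.

−1430 kJ/mol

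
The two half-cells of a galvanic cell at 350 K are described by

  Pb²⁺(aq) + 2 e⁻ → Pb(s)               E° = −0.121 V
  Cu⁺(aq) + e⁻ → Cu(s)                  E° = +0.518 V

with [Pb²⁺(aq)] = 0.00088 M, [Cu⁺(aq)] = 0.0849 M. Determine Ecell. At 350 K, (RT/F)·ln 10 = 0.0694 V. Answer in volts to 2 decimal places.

+0.67 V

Since E°(Cu⁺/Cu) > E°(Pb²⁺/Pb), Cu⁺/Cu serves as the cathode.
The standard potential is +0.518 − (−0.121) = +0.639 V and the balanced reaction transfers n = 2 electrons.
The balanced reaction is 2 Cu⁺(aq) + Pb(s) → 2 Cu(s) + Pb²⁺(aq), so Q = [Pb²⁺(aq)] / [Cu⁺(aq)]^2 = 0.122 and log Q = −0.913.
Applying E = E° − (RT ln10/nF)·log Q gives +0.639 − (0.0694/2)(−0.913) = +0.67 V.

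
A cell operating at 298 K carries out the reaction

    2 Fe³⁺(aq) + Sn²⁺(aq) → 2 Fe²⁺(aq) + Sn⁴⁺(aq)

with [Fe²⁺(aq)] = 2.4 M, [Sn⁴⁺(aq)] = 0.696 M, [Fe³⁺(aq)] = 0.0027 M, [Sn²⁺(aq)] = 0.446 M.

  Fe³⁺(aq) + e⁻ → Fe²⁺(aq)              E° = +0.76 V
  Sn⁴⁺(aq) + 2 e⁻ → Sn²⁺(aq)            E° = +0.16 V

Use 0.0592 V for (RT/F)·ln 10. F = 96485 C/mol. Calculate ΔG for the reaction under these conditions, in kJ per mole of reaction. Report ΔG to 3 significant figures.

−81.0 kJ/mol

With Fe³⁺/Fe²⁺ reduced at the cathode, E°cell = +0.76 − (+0.16) = +0.60 V and n = 2.
The reaction quotient is ([Fe²⁺(aq)]^2·[Sn⁴⁺(aq)]) / ([Fe³⁺(aq)]^2·[Sn²⁺(aq)]) = 1.23×10^6; by Nernst, E = +0.60 − (0.0592/2)(6.091) = +0.4197 V.
ΔG = −nFE = −(2)(96485)(+0.4197) J/mol = −81.0 kJ/mol.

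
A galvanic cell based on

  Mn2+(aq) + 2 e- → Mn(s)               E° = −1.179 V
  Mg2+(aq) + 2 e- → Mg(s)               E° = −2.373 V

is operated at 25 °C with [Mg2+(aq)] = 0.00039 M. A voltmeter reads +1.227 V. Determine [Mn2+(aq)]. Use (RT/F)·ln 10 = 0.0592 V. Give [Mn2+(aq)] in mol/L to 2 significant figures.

0.0051 M

With Mn²⁺/Mn at the cathode and Mg²⁺/Mg at the anode, E°cell = −1.179 − (−2.373) = +1.194 V (n = 2).
Rearranging E = E° − (0.0592/n)·log Q gives log Q = 2(+1.194 − (+1.227))/0.0592 = −1.115.
The balanced reaction is Mn2+(aq) + Mg(s) → Mn(s) + Mg2+(aq), so Q = [Mg2+(aq)] / [Mn2+(aq)].
Substituting the known concentrations and solving, log [Mn2+(aq)] = −2.294 and [Mn2+(aq)] = 0.0051 M.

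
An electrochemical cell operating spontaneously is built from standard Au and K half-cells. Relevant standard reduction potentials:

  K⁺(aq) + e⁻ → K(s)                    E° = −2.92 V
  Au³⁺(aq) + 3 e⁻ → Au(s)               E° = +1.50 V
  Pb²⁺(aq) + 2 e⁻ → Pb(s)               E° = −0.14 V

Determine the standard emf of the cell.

+4.42 V

Of the two couples in this cell, the one with the more positive reduction potential is reduced at the cathode: here that is Au³⁺/Au (+1.50 V); K⁺/K (−2.92 V) is the anode.
E°cell = E°(cathode) − E°(anode) = +1.50 − (−2.92) = +4.42 V.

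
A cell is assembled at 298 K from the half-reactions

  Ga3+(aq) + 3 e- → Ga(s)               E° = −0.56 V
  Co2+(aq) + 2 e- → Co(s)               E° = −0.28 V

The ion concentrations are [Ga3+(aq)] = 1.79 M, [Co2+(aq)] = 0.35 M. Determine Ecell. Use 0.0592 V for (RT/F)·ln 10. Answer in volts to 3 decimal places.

+0.262 V

The Co²⁺/Co couple has the more positive E°, so it is the cathode; Ga³⁺/Ga is the anode.
E°cell = E°cat − E°an = −0.28 − (−0.56) = +0.28 V; n = 6.
Balancing gives 3 Co2+(aq) + 2 Ga(s) → 3 Co(s) + 2 Ga3+(aq); hence Q = [Ga3+(aq)]^2 / [Co2+(aq)]^3 = 74.7 (log Q = 1.874).
E = E° − (0.0592/n)·log Q = +0.28 − (0.0592/6)(1.874) = +0.262 V.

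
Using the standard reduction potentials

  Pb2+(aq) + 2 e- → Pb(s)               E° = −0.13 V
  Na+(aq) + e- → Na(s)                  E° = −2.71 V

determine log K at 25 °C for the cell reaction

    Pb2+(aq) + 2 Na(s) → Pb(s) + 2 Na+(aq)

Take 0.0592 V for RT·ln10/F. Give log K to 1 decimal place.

The Pb²⁺/Pb couple is reduced (cathode); E°cell = −0.13 − (−2.71) = +2.58 V with n = 2.
At equilibrium E = 0, so log K = nE°cell / 0.0592 = (2)(+2.58) / 0.0592 = 87.2.

log K = 87.2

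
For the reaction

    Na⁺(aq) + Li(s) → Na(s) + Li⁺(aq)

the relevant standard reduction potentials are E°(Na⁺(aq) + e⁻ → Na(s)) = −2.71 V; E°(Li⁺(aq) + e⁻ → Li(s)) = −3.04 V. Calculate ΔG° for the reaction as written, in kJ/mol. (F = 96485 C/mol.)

In the reaction as written Na⁺(aq) is reduced, so the Na⁺/Na couple is the cathode and Li⁺/Li is the anode.
E°cell = −2.71 − (−3.04) = +0.33 V; balancing electrons gives n = 1.
ΔG° = −nFE°cell = −(1)(96485)(+0.33) J/mol = −31.8 kJ/mol.

−31.8 kJ/mol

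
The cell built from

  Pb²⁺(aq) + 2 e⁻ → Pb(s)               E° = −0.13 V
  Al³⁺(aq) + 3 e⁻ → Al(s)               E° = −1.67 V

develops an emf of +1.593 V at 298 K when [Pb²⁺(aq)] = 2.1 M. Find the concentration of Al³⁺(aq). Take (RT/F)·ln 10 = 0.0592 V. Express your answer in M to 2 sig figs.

With Pb²⁺/Pb at the cathode and Al³⁺/Al at the anode, E°cell = −0.13 − (−1.67) = +1.54 V (n = 6).
From the Nernst equation, log Q = n(E° − E)/0.0592 = 6·(+1.54 − (+1.593))/0.0592 = −5.372.
The balanced reaction is 3 Pb²⁺(aq) + 2 Al(s) → 3 Pb(s) + 2 Al³⁺(aq), so Q = [Al³⁺(aq)]^2 / [Pb²⁺(aq)]^3.
Isolating [Al³⁺(aq)] in Q = 10^{−5.372} yields log [Al³⁺(aq)] = −2.203, i.e. 0.0063 M.

0.0063 M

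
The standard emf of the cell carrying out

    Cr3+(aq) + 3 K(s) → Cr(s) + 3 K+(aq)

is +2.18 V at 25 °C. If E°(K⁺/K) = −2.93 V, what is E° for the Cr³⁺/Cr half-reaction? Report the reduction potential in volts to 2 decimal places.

−0.75 V

In the reaction as written the Cr³⁺/Cr couple is reduced (cathode) and K⁺/K is oxidized (anode), so E°cell = E°(Cr³⁺/Cr) − E°(K⁺/K).
E°(Cr³⁺/Cr) = E°cell + E°(anode) = +2.18 + (−2.93) = −0.75 V.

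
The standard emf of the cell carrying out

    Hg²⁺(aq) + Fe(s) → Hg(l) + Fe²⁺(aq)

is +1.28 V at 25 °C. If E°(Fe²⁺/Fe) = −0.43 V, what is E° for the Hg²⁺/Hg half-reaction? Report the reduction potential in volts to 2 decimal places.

In the reaction as written the Hg²⁺/Hg couple is reduced (cathode) and Fe²⁺/Fe is oxidized (anode), so E°cell = E°(Hg²⁺/Hg) − E°(Fe²⁺/Fe).
E°(Hg²⁺/Hg) = E°cell + E°(anode) = +1.28 + (−0.43) = +0.85 V.

+0.85 V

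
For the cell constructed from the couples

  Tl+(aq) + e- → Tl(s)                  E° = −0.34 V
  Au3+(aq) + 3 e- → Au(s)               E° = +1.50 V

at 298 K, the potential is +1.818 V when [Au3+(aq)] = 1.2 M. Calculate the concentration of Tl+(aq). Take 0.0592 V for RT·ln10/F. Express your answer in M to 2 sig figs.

With Au³⁺/Au at the cathode and Tl⁺/Tl at the anode, E°cell = +1.50 − (−0.34) = +1.84 V (n = 3).
Rearranging E = E° − (0.0592/n)·log Q gives log Q = 3(+1.84 − (+1.818))/0.0592 = 1.115.
The balanced reaction is Au3+(aq) + 3 Tl(s) → Au(s) + 3 Tl+(aq), so Q = [Tl+(aq)]^3 / [Au3+(aq)].
Substituting the known concentrations and solving, log [Tl+(aq)] = 0.398 and [Tl+(aq)] = 2.5 M.

2.5 M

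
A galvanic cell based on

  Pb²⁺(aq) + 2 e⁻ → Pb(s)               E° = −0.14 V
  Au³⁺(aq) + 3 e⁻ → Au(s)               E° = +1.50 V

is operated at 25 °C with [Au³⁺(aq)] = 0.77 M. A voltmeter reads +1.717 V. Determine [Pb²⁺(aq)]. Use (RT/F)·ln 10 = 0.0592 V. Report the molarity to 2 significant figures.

Au³⁺/Au is the cathode (higher E°); E°cell = +1.50 − (−0.14) = +1.64 V with n = 6.
Since E = E° − (0.0592/n)·log Q, log Q = n(E° − E)/0.0592 = −7.804.
Balancing electrons gives 2 Au³⁺(aq) + 3 Pb(s) → 2 Au(s) + 3 Pb²⁺(aq); thus Q = [Pb²⁺(aq)]^3 / [Au³⁺(aq)]^2.
Substituting the known concentrations and solving, log [Pb²⁺(aq)] = −2.677 and [Pb²⁺(aq)] = 0.0021 M.

0.0021 M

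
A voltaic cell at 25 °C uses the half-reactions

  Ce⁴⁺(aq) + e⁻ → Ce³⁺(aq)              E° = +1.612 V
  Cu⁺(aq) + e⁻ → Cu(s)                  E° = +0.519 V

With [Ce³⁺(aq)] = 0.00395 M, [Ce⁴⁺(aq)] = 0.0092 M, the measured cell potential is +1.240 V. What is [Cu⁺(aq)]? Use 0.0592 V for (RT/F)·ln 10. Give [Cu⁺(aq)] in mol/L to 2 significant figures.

0.0077 M

The Ce⁴⁺/Ce³⁺ couple has the larger reduction potential, so it is the cathode: E°cell = +1.612 − (+0.519) = +1.093 V and n = 1.
Rearranging E = E° − (0.0592/n)·log Q gives log Q = 1(+1.093 − (+1.240))/0.0592 = −2.483.
For Ce⁴⁺(aq) + Cu(s) → Ce³⁺(aq) + Cu⁺(aq), the reaction quotient is Q = ([Ce³⁺(aq)]·[Cu⁺(aq)]) / [Ce⁴⁺(aq)].
Solving for the unknown gives log [Cu⁺(aq)] = −2.116, so [Cu⁺(aq)] ≈ 0.0077 M.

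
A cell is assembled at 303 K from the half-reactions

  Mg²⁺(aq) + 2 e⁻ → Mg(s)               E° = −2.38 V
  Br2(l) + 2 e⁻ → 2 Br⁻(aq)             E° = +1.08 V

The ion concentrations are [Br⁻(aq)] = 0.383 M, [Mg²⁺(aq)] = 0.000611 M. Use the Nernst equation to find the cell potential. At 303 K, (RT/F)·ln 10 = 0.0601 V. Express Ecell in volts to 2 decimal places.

+3.58 V

Since E°(Br₂/Br⁻) > E°(Mg²⁺/Mg), Br₂/Br⁻ serves as the cathode.
E°cell = E°cat − E°an = +1.08 − (−2.38) = +3.46 V; n = 2.
For the overall reaction Br2(l) + Mg(s) → 2 Br⁻(aq) + Mg²⁺(aq), Q = [Br⁻(aq)]^2·[Mg²⁺(aq)] = 8.96×10^−5, giving log Q = −4.048.
E = E° − (0.0601/n)·log Q = +3.46 − (0.0601/2)(−4.048) = +3.58 V.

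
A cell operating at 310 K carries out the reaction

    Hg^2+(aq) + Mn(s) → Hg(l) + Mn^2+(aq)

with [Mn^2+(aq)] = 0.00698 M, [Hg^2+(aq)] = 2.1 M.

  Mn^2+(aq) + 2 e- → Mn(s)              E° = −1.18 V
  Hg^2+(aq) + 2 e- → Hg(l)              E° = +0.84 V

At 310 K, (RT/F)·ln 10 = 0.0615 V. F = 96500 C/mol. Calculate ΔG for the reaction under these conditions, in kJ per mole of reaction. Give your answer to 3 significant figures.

With Hg²⁺/Hg reduced at the cathode, E°cell = +0.84 − (−1.18) = +2.02 V and n = 2.
The reaction quotient is [Mn^2+(aq)] / [Hg^2+(aq)] = 0.00332; by Nernst, E = +2.02 − (0.0615/2)(−2.478) = +2.0962 V.
Finally ΔG = −nFE = −(2)(96500 C/mol)(+2.0962 V) = −405 kJ/mol.

−405 kJ/mol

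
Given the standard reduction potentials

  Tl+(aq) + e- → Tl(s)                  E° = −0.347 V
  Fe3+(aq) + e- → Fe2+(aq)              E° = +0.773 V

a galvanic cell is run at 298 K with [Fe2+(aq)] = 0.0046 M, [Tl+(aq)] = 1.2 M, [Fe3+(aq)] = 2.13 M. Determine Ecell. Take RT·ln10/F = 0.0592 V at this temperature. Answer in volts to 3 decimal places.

+1.273 V

Since E°(Fe³⁺/Fe²⁺) > E°(Tl⁺/Tl), Fe³⁺/Fe²⁺ serves as the cathode.
E°cell = +0.773 − (−0.347) = +1.120 V, with n = 1 electron transferred.
Balancing gives Fe3+(aq) + Tl(s) → Fe2+(aq) + Tl+(aq); hence Q = ([Fe2+(aq)]·[Tl+(aq)]) / [Fe3+(aq)] = 0.00259 (log Q = −2.586).
By the Nernst equation, E = +1.120 − (0.0592/1)·(−2.586) = +1.273 V.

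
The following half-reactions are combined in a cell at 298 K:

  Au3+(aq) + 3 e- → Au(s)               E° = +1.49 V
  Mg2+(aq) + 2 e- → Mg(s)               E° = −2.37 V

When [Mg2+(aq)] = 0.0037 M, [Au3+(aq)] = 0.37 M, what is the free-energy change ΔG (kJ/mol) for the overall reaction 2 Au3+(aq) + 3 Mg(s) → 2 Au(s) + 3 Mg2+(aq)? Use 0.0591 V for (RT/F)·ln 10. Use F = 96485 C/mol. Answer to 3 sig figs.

−2270 kJ/mol

With Au³⁺/Au reduced at the cathode, E°cell = +1.49 − (−2.37) = +3.86 V and n = 6.
Q = [Mg2+(aq)]^3 / [Au3+(aq)]^2 = 3.7×10^−7, so log Q = −6.432 and E = +3.86 − (0.0591/6)(−6.432) = +3.9234 V.
Finally ΔG = −nFE = −(6)(96485 C/mol)(+3.9234 V) = −2270 kJ/mol.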